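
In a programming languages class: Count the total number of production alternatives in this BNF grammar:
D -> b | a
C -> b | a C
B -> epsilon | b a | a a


Counting alternatives per rule:
  D: 2 alternative(s)
  C: 2 alternative(s)
  B: 3 alternative(s)
Sum: 2 + 2 + 3 = 7

7


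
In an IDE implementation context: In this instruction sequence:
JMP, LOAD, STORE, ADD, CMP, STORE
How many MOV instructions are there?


Scanning instruction sequence for MOV:
  Position 1: JMP
  Position 2: LOAD
  Position 3: STORE
  Position 4: ADD
  Position 5: CMP
  Position 6: STORE
Matches at positions: []
Total MOV count: 0

0


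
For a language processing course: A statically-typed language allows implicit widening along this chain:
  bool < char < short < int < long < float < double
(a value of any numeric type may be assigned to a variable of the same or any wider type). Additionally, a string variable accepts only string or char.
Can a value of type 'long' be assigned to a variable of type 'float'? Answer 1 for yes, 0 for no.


Target variable type: float
Source value type: long
Numeric ranks: long=4, float=5
Widening allowed iff rank(source) <= rank(target): 4 <= 5? Yes
Result: 1

1


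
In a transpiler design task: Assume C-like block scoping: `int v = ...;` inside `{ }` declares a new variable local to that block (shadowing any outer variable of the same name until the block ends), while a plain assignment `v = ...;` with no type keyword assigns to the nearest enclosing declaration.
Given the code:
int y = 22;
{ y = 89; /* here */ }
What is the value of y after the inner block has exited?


Analyzing scoping rules:
Outer scope: declares y = 22
Inner block: 'y = 89;' has no type keyword, so it is an assignment to the outer y (no shadowing)
The assignment changed the outer variable itself, so the new value persists after the block -> 89
Result: 89

89


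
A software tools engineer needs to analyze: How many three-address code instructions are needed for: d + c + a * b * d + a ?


Expression: d + c + a * b * d + a
Generating three-address code (respecting * over +/- precedence):
  Instruction 1: t1 = a * b
  Instruction 2: t2 = t1 * d
  Instruction 3: t3 = d + c
  Instruction 4: t4 = t3 + t2
  Instruction 5: t5 = t4 + a
Total instructions: 5

5


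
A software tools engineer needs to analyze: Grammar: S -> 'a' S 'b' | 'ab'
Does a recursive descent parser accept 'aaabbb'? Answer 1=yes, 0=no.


Grammar accepts strings of the form a^n b^n (n >= 1)
Word: 'aaabbb'
Counting: 3 a's and 3 b's
Check: 3 == 3? Yes
Derivation (S -> aSb applied 2 time(s), then S -> ab): S => aSb => aaSbb => aaabbb
Accepted

1


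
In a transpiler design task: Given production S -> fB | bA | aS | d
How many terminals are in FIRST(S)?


Production: S -> fB | bA | aS | d
Examining each alternative for leading terminals:
  S -> fB : first terminal = 'f'
  S -> bA : first terminal = 'b'
  S -> aS : first terminal = 'a'
  S -> d : first terminal = 'd'
FIRST(S) = {a, b, d, f}
Count: 4

4


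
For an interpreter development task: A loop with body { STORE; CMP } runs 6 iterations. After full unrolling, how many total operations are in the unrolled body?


Loop body operations: STORE, CMP (2 ops per iteration)
Unrolling 6 iterations:
  Iteration 1: STORE, CMP (2 ops)
  Iteration 2: STORE, CMP (2 ops)
  Iteration 3: STORE, CMP (2 ops)
  Iteration 4: STORE, CMP (2 ops)
  Iteration 5: STORE, CMP (2 ops)
  Iteration 6: STORE, CMP (2 ops)
Total: 6 iterations * 2 ops/iter = 12 operations

12


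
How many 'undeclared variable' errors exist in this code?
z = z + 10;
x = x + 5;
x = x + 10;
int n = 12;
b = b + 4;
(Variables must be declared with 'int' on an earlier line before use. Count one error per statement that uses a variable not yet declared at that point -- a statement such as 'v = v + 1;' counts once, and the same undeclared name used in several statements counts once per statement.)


Scanning code line by line:
  Line 1: use 'z' -> ERROR (undeclared)
  Line 2: use 'x' -> ERROR (undeclared)
  Line 3: use 'x' -> ERROR (undeclared)
  Line 4: declare 'n' -> declared = ['n']
  Line 5: use 'b' -> ERROR (undeclared)
Total undeclared variable errors: 4

4


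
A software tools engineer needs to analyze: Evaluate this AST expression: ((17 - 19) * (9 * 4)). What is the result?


Expression: ((17 - 19) * (9 * 4))
Evaluating step by step:
  17 - 19 = -2
  9 * 4 = 36
  -2 * 36 = -72
Result: -72

-72


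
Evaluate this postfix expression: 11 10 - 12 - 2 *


Processing tokens left to right:
Push 11, Push 10
Pop 11 and 10, compute 11 - 10 = 1, push 1
Push 12
Pop 1 and 12, compute 1 - 12 = -11, push -11
Push 2
Pop -11 and 2, compute -11 * 2 = -22, push -22
Stack result: -22

-22


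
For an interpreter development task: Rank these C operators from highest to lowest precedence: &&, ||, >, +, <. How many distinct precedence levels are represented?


Looking up precedence for each operator:
  && -> precedence 2
  || -> precedence 1
  > -> precedence 4
  + -> precedence 5
  < -> precedence 4
Sorted highest to lowest: +, >, <, &&, ||
Distinct precedence values: [5, 4, 2, 1]
Number of distinct levels: 4

4


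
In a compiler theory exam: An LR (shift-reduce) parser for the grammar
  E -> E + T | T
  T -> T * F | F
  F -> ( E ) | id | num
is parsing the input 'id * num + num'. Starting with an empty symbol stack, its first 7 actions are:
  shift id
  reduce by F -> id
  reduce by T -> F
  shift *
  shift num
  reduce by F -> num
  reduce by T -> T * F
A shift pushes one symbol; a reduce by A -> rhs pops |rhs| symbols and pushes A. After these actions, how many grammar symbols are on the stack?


Tracking the symbol stack through each action:
  Action 1: shift 'id' : push -> stack = [id] (size 1)
  Action 2: reduce by F -> id : pop 1, push F -> stack = [F] (size 1)
  Action 3: reduce by T -> F : pop 1, push T -> stack = [T] (size 1)
  Action 4: shift '*' : push -> stack = [T, *] (size 2)
  Action 5: shift 'num' : push -> stack = [T, *, num] (size 3)
  Action 6: reduce by F -> num : pop 1, push F -> stack = [T, *, F] (size 3)
  Action 7: reduce by T -> T * F : pop 3, push T -> stack = [T] (size 1)
Final stack size: 1

1


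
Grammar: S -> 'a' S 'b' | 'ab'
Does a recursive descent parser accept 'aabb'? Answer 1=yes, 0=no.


Grammar accepts strings of the form a^n b^n (n >= 1)
Word: 'aabb'
Counting: 2 a's and 2 b's
Check: 2 == 2? Yes
Derivation (S -> aSb applied 1 time(s), then S -> ab): S => aSb => aabb
Accepted

1


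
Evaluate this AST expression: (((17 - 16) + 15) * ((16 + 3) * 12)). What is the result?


Expression: (((17 - 16) + 15) * ((16 + 3) * 12))
Evaluating step by step:
  17 - 16 = 1
  1 + 15 = 16
  16 + 3 = 19
  19 * 12 = 228
  16 * 228 = 3648
Result: 3648

3648


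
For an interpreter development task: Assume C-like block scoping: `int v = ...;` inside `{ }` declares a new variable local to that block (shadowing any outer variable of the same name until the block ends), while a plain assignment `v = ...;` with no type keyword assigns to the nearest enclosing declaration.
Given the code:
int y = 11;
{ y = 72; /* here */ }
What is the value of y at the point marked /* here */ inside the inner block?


Analyzing scoping rules:
Outer scope: declares y = 11
Inner block: 'y = 72;' has no type keyword, so it is an assignment to the outer y (no shadowing)
Inside the block, after the assignment -> 72
Result: 72

72


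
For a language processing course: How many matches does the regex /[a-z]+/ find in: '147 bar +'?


Pattern: /[a-z]+/ (identifiers)
Input: '147 bar +'
Scanning for matches:
  Match 1: 'bar'
Total matches: 1

1


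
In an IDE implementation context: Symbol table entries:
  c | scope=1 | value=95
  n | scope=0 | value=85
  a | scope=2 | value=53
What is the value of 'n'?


Searching symbol table for 'n':
  c | scope=1 | value=95
  n | scope=0 | value=85 <- MATCH
  a | scope=2 | value=53
Found 'n' at scope 0 with value 85

85


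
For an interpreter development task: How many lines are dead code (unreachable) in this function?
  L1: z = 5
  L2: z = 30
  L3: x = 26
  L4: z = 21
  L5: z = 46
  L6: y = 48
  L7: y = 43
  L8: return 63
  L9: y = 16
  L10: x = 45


Analyzing control flow:
  L1: reachable (before return)
  L2: reachable (before return)
  L3: reachable (before return)
  L4: reachable (before return)
  L5: reachable (before return)
  L6: reachable (before return)
  L7: reachable (before return)
  L8: reachable (return statement)
  L9: DEAD (after return at L8)
  L10: DEAD (after return at L8)
Return at L8, total lines = 10
Dead lines: L9 through L10
Count: 2

2


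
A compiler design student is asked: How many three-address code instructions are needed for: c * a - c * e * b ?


Expression: c * a - c * e * b
Generating three-address code (respecting * over +/- precedence):
  Instruction 1: t1 = c * a
  Instruction 2: t2 = c * e
  Instruction 3: t3 = t2 * b
  Instruction 4: t4 = t1 - t3
Total instructions: 4

4


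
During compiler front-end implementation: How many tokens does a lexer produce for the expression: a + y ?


Scanning 'a + y'
Token 1: 'a' -> identifier
Token 2: '+' -> operator
Token 3: 'y' -> identifier
Total tokens: 3

3


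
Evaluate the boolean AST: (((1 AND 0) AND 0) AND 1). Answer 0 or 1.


Step 1: Evaluate inner node
  1 AND 0 = 0
Step 2: Evaluate next node
  0 AND 0 = 0
Step 3: Evaluate root node
  0 AND 1 = 0

0


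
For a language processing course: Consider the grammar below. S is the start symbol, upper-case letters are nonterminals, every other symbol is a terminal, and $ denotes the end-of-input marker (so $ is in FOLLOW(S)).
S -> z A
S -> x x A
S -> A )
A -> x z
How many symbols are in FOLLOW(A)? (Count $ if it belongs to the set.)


S is the start symbol and does not occur in any rule body, so FOLLOW(S) = {$}.
Examining every occurrence of A in a rule body:
  S -> z A : A is at the right end -> add FOLLOW(S) = {$}
  S -> x x A : A is at the right end -> add FOLLOW(S) = {$} (already in the set)
  S -> A ) : A is followed by terminal ')' -> add ')'
  A -> x z : A does not occur in the body -> contributes nothing
FOLLOW(A) = {), $}
Count: 2

2


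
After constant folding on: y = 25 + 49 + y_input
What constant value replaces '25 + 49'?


Identifying constant sub-expression:
  Original: y = 25 + 49 + y_input
  25 and 49 are both compile-time constants
  Evaluating: 25 + 49 = 74
  After folding: y = 74 + y_input

74


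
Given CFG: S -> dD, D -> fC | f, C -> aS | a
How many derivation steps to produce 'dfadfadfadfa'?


Grammar: S -> dD, D -> fC | f, C -> aS | a
Deriving 'dfadfadfadfa':
Step 1: S -> dD => dD
Step 2: D -> fC => dfC
Step 3: C -> aS => dfaS
Step 4: S -> dD => dfadD
Step 5: D -> fC => dfadfC
Step 6: C -> aS => dfadfaS
Step 7: S -> dD => dfadfadD
Step 8: D -> fC => dfadfadfC
Step 9: C -> aS => dfadfadfaS
Step 10: S -> dD => dfadfadfadD
Step 11: D -> fC => dfadfadfadfC
Step 12: C -> a => dfadfadfadfa
Total derivation steps: 12

12


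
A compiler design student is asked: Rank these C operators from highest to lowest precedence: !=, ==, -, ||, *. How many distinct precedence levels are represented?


Looking up precedence for each operator:
  != -> precedence 3
  == -> precedence 3
  - -> precedence 5
  || -> precedence 1
  * -> precedence 6
Sorted highest to lowest: *, -, !=, ==, ||
Distinct precedence values: [6, 5, 3, 1]
Number of distinct levels: 4

4


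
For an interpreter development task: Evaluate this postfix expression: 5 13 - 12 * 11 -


Processing tokens left to right:
Push 5, Push 13
Pop 5 and 13, compute 5 - 13 = -8, push -8
Push 12
Pop -8 and 12, compute -8 * 12 = -96, push -96
Push 11
Pop -96 and 11, compute -96 - 11 = -107, push -107
Stack result: -107

-107


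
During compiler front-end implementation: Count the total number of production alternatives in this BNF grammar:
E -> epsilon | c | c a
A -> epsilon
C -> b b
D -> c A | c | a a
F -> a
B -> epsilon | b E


Counting alternatives per rule:
  E: 3 alternative(s)
  A: 1 alternative(s)
  C: 1 alternative(s)
  D: 3 alternative(s)
  F: 1 alternative(s)
  B: 2 alternative(s)
Sum: 3 + 1 + 1 + 3 + 1 + 2 = 11

11


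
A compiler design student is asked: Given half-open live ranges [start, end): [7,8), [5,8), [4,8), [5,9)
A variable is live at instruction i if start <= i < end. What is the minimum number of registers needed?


Live ranges:
  Var0: [7, 8)
  Var1: [5, 8)
  Var2: [4, 8)
  Var3: [5, 9)
Sweep-line events (position, delta, active):
  pos=4 start -> active=1
  pos=5 start -> active=2
  pos=5 start -> active=3
  pos=7 start -> active=4
  pos=8 end -> active=3
  pos=8 end -> active=2
  pos=8 end -> active=1
  pos=9 end -> active=0
Maximum simultaneous active: 4
Minimum registers needed: 4

4


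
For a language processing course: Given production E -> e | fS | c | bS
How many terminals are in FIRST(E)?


Production: E -> e | fS | c | bS
Examining each alternative for leading terminals:
  E -> e : first terminal = 'e'
  E -> fS : first terminal = 'f'
  E -> c : first terminal = 'c'
  E -> bS : first terminal = 'b'
FIRST(E) = {b, c, e, f}
Count: 4

4


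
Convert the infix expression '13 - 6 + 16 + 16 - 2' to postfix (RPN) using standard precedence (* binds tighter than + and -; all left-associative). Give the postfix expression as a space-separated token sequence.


Applying the shunting-yard algorithm:
  Operand 13 -> output
  Push '-' onto operator stack -> op-stack: [-]
  Operand 6 -> output
  See '+' (prec 1); top '-' (prec 1) >= it -> pop '-' to output
  Push '+' onto operator stack -> op-stack: [+]
  Operand 16 -> output
  See '+' (prec 1); top '+' (prec 1) >= it -> pop '+' to output
  Push '+' onto operator stack -> op-stack: [+]
  Operand 16 -> output
  See '-' (prec 1); top '+' (prec 1) >= it -> pop '+' to output
  Push '-' onto operator stack -> op-stack: [-]
  Operand 2 -> output
  End of input: pop '-' to output
Postfix result: 13 6 - 16 + 16 + 2 -

13 6 - 16 + 16 + 2 -


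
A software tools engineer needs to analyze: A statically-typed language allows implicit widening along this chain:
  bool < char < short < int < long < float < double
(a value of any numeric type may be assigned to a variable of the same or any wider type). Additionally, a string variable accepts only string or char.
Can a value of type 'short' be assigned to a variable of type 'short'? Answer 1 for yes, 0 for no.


Target variable type: short
Source value type: short
Numeric ranks: short=2, short=2
Widening allowed iff rank(source) <= rank(target): 2 <= 2? Yes
Result: 1

1


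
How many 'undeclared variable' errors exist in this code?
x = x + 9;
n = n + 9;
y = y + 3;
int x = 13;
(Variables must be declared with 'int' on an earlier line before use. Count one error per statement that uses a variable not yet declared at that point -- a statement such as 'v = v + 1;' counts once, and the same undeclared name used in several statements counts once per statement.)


Scanning code line by line:
  Line 1: use 'x' -> ERROR (undeclared)
  Line 2: use 'n' -> ERROR (undeclared)
  Line 3: use 'y' -> ERROR (undeclared)
  Line 4: declare 'x' -> declared = ['x']
Total undeclared variable errors: 3

3


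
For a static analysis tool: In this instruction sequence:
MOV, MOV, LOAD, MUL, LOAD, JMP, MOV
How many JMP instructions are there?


Scanning instruction sequence for JMP:
  Position 1: MOV
  Position 2: MOV
  Position 3: LOAD
  Position 4: MUL
  Position 5: LOAD
  Position 6: JMP <- MATCH
  Position 7: MOV
Matches at positions: [6]
Total JMP count: 1

1


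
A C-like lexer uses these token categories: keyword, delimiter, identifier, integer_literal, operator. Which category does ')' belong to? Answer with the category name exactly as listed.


Token: ')'
Checking categories:
  identifier: no
  integer_literal: no
  operator: no
  keyword: no
  delimiter: YES
Category: delimiter

delimiter


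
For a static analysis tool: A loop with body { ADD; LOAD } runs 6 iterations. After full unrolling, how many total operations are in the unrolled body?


Loop body operations: ADD, LOAD (2 ops per iteration)
Unrolling 6 iterations:
  Iteration 1: ADD, LOAD (2 ops)
  Iteration 2: ADD, LOAD (2 ops)
  Iteration 3: ADD, LOAD (2 ops)
  Iteration 4: ADD, LOAD (2 ops)
  Iteration 5: ADD, LOAD (2 ops)
  Iteration 6: ADD, LOAD (2 ops)
Total: 6 iterations * 2 ops/iter = 12 operations

12


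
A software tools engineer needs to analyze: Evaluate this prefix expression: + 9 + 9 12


Parsing prefix expression: + 9 + 9 12
Step 1: Innermost operation '+ 9 12'
  9 + 12 = 21
Step 2: Outer operation '+ 9 [21]'
  9 + 21 = 30

30


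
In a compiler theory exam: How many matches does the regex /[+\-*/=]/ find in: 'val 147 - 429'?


Pattern: /[+\-*/=]/ (operators)
Input: 'val 147 - 429'
Scanning for matches:
  Match 1: '-'
Total matches: 1

1


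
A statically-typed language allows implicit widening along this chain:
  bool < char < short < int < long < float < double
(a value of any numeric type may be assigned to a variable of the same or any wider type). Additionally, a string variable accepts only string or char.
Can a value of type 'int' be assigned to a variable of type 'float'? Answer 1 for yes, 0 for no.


Target variable type: float
Source value type: int
Numeric ranks: int=3, float=5
Widening allowed iff rank(source) <= rank(target): 3 <= 5? Yes
Result: 1

1


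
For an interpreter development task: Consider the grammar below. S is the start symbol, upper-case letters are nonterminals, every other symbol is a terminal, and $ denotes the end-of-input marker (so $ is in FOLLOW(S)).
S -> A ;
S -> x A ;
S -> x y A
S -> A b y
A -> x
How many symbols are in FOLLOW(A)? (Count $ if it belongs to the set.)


S is the start symbol and does not occur in any rule body, so FOLLOW(S) = {$}.
Examining every occurrence of A in a rule body:
  S -> A ; : A is followed by terminal ';' -> add ';'
  S -> x A ; : A is followed by terminal ';' -> add ';' (already in the set)
  S -> x y A : A is at the right end -> add FOLLOW(S) = {$}
  S -> A b y : A is followed by terminal 'b' -> add 'b'
  A -> x : A does not occur in the body -> contributes nothing
FOLLOW(A) = {;, b, $}
Count: 3

3


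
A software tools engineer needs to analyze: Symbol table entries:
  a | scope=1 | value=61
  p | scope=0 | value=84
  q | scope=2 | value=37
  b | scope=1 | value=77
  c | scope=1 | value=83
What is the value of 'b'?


Searching symbol table for 'b':
  a | scope=1 | value=61
  p | scope=0 | value=84
  q | scope=2 | value=37
  b | scope=1 | value=77 <- MATCH
  c | scope=1 | value=83
Found 'b' at scope 1 with value 77

77


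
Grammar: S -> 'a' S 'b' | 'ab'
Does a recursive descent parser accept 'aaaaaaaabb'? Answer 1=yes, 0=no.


Grammar accepts strings of the form a^n b^n (n >= 1)
Word: 'aaaaaaaabb'
Counting: 8 a's and 2 b's
Check: 8 == 2? No
Mismatch: a-count != b-count
Rejected

0


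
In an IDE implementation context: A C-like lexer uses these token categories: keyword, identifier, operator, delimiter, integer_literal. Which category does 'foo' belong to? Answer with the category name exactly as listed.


Token: 'foo'
Checking categories:
  identifier: YES
  integer_literal: no
  operator: no
  keyword: no
  delimiter: no
Category: identifier

identifier


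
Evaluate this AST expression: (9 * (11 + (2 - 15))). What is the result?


Expression: (9 * (11 + (2 - 15)))
Evaluating step by step:
  2 - 15 = -13
  11 + -13 = -2
  9 * -2 = -18
Result: -18

-18


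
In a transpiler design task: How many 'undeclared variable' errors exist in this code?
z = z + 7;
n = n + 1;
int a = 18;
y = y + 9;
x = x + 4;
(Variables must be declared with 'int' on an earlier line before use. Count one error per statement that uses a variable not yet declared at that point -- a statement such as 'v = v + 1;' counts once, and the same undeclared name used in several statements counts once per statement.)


Scanning code line by line:
  Line 1: use 'z' -> ERROR (undeclared)
  Line 2: use 'n' -> ERROR (undeclared)
  Line 3: declare 'a' -> declared = ['a']
  Line 4: use 'y' -> ERROR (undeclared)
  Line 5: use 'x' -> ERROR (undeclared)
Total undeclared variable errors: 4

4


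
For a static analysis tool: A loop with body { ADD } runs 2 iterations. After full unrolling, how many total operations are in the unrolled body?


Loop body operations: ADD (1 op per iteration)
Unrolling 2 iterations:
  Iteration 1: ADD (1 ops)
  Iteration 2: ADD (1 ops)
Total: 2 iterations * 1 ops/iter = 2 operations

2


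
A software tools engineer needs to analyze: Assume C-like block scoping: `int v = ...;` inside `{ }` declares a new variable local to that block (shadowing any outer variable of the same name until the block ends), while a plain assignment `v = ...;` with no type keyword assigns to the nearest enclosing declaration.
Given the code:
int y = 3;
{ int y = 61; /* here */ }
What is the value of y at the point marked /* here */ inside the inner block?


Analyzing scoping rules:
Outer scope: declares y = 3
Inner block: 'int y = 61;' declares a NEW y that shadows the outer one
Inside the block the inner declaration is in scope -> 61
Result: 61

61


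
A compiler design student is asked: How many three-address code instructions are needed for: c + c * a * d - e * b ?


Expression: c + c * a * d - e * b
Generating three-address code (respecting * over +/- precedence):
  Instruction 1: t1 = c * a
  Instruction 2: t2 = t1 * d
  Instruction 3: t3 = e * b
  Instruction 4: t4 = c + t2
  Instruction 5: t5 = t4 - t3
Total instructions: 5

5


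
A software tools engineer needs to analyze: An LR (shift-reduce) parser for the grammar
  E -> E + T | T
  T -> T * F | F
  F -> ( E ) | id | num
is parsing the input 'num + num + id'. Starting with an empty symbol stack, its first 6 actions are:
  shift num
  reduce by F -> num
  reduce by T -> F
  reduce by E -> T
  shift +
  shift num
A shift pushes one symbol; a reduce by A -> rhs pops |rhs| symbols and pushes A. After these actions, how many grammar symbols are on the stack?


Tracking the symbol stack through each action:
  Action 1: shift 'num' : push -> stack = [num] (size 1)
  Action 2: reduce by F -> num : pop 1, push F -> stack = [F] (size 1)
  Action 3: reduce by T -> F : pop 1, push T -> stack = [T] (size 1)
  Action 4: reduce by E -> T : pop 1, push E -> stack = [E] (size 1)
  Action 5: shift '+' : push -> stack = [E, +] (size 2)
  Action 6: shift 'num' : push -> stack = [E, +, num] (size 3)
Final stack size: 3

3


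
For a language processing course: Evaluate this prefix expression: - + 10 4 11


Parsing prefix expression: - + 10 4 11
Step 1: Innermost operation '+ 10 4'
  10 + 4 = 14
Step 2: Outer operation '- [14] 11'
  14 - 11 = 3

3


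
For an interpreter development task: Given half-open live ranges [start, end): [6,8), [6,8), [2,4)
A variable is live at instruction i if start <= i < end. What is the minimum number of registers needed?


Live ranges:
  Var0: [6, 8)
  Var1: [6, 8)
  Var2: [2, 4)
Sweep-line events (position, delta, active):
  pos=2 start -> active=1
  pos=4 end -> active=0
  pos=6 start -> active=1
  pos=6 start -> active=2
  pos=8 end -> active=1
  pos=8 end -> active=0
Maximum simultaneous active: 2
Minimum registers needed: 2

2


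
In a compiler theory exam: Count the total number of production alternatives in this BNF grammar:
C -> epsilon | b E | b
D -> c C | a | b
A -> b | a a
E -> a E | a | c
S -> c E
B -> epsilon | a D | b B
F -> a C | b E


Counting alternatives per rule:
  C: 3 alternative(s)
  D: 3 alternative(s)
  A: 2 alternative(s)
  E: 3 alternative(s)
  S: 1 alternative(s)
  B: 3 alternative(s)
  F: 2 alternative(s)
Sum: 3 + 3 + 2 + 3 + 1 + 3 + 2 = 17

17


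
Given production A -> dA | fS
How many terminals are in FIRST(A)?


Production: A -> dA | fS
Examining each alternative for leading terminals:
  A -> dA : first terminal = 'd'
  A -> fS : first terminal = 'f'
FIRST(A) = {d, f}
Count: 2

2


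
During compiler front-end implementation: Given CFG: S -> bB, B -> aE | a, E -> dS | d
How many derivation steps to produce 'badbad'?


Grammar: S -> bB, B -> aE | a, E -> dS | d
Deriving 'badbad':
Step 1: S -> bB => bB
Step 2: B -> aE => baE
Step 3: E -> dS => badS
Step 4: S -> bB => badbB
Step 5: B -> aE => badbaE
Step 6: E -> d => badbad
Total derivation steps: 6

6


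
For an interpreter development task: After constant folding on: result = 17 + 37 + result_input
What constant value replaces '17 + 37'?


Identifying constant sub-expression:
  Original: result = 17 + 37 + result_input
  17 and 37 are both compile-time constants
  Evaluating: 17 + 37 = 54
  After folding: result = 54 + result_input

54


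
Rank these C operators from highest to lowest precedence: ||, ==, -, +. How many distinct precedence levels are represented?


Looking up precedence for each operator:
  || -> precedence 1
  == -> precedence 3
  - -> precedence 5
  + -> precedence 5
Sorted highest to lowest: -, +, ==, ||
Distinct precedence values: [5, 3, 1]
Number of distinct levels: 3

3


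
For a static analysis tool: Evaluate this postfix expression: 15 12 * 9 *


Processing tokens left to right:
Push 15, Push 12
Pop 15 and 12, compute 15 * 12 = 180, push 180
Push 9
Pop 180 and 9, compute 180 * 9 = 1620, push 1620
Stack result: 1620

1620


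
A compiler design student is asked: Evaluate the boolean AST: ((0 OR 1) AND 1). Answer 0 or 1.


Step 1: Evaluate inner node
  0 OR 1 = 1
Step 2: Evaluate root node
  1 AND 1 = 1

1


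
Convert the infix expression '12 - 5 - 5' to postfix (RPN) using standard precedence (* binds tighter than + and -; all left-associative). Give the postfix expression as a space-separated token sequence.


Applying the shunting-yard algorithm:
  Operand 12 -> output
  Push '-' onto operator stack -> op-stack: [-]
  Operand 5 -> output
  See '-' (prec 1); top '-' (prec 1) >= it -> pop '-' to output
  Push '-' onto operator stack -> op-stack: [-]
  Operand 5 -> output
  End of input: pop '-' to output
Postfix result: 12 5 - 5 -

12 5 - 5 -


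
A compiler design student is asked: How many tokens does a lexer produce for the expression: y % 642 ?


Scanning 'y % 642'
Token 1: 'y' -> identifier
Token 2: '%' -> operator
Token 3: '642' -> integer_literal
Total tokens: 3

3


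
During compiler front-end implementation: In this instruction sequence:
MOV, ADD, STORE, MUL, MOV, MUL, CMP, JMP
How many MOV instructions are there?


Scanning instruction sequence for MOV:
  Position 1: MOV <- MATCH
  Position 2: ADD
  Position 3: STORE
  Position 4: MUL
  Position 5: MOV <- MATCH
  Position 6: MUL
  Position 7: CMP
  Position 8: JMP
Matches at positions: [1, 5]
Total MOV count: 2

2


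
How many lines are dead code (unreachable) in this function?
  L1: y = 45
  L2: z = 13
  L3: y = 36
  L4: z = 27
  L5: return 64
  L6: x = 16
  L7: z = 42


Analyzing control flow:
  L1: reachable (before return)
  L2: reachable (before return)
  L3: reachable (before return)
  L4: reachable (before return)
  L5: reachable (return statement)
  L6: DEAD (after return at L5)
  L7: DEAD (after return at L5)
Return at L5, total lines = 7
Dead lines: L6 through L7
Count: 2

2


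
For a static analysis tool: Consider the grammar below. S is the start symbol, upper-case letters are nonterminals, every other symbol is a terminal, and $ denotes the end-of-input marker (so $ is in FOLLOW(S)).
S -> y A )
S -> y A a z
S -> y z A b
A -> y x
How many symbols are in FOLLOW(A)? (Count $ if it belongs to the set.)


S is the start symbol and does not occur in any rule body, so FOLLOW(S) = {$}.
Examining every occurrence of A in a rule body:
  S -> y A ) : A is followed by terminal ')' -> add ')'
  S -> y A a z : A is followed by terminal 'a' -> add 'a'
  S -> y z A b : A is followed by terminal 'b' -> add 'b'
  A -> y x : A does not occur in the body -> contributes nothing
FOLLOW(A) = {), a, b}
Count: 3

3


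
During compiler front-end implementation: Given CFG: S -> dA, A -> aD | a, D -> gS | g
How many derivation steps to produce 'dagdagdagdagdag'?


Grammar: S -> dA, A -> aD | a, D -> gS | g
Deriving 'dagdagdagdagdag':
Step 1: S -> dA => dA
Step 2: A -> aD => daD
Step 3: D -> gS => dagS
Step 4: S -> dA => dagdA
Step 5: A -> aD => dagdaD
Step 6: D -> gS => dagdagS
Step 7: S -> dA => dagdagdA
Step 8: A -> aD => dagdagdaD
Step 9: D -> gS => dagdagdagS
Step 10: S -> dA => dagdagdagdA
Step 11: A -> aD => dagdagdagdaD
Step 12: D -> gS => dagdagdagdagS
Step 13: S -> dA => dagdagdagdagdA
Step 14: A -> aD => dagdagdagdagdaD
Step 15: D -> g => dagdagdagdagdag
Total derivation steps: 15

15


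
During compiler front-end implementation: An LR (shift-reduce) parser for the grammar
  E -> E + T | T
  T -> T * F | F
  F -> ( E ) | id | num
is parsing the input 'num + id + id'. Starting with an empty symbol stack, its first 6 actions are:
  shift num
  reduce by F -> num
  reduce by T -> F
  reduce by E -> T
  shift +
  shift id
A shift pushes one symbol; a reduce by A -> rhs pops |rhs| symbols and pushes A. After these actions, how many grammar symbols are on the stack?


Tracking the symbol stack through each action:
  Action 1: shift 'num' : push -> stack = [num] (size 1)
  Action 2: reduce by F -> num : pop 1, push F -> stack = [F] (size 1)
  Action 3: reduce by T -> F : pop 1, push T -> stack = [T] (size 1)
  Action 4: reduce by E -> T : pop 1, push E -> stack = [E] (size 1)
  Action 5: shift '+' : push -> stack = [E, +] (size 2)
  Action 6: shift 'id' : push -> stack = [E, +, id] (size 3)
Final stack size: 3

3


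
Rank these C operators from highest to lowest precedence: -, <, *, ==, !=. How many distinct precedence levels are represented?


Looking up precedence for each operator:
  - -> precedence 5
  < -> precedence 4
  * -> precedence 6
  == -> precedence 3
  != -> precedence 3
Sorted highest to lowest: *, -, <, ==, !=
Distinct precedence values: [6, 5, 4, 3]
Number of distinct levels: 4

4


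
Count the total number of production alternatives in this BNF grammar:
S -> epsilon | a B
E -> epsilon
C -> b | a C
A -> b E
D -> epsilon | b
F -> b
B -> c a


Counting alternatives per rule:
  S: 2 alternative(s)
  E: 1 alternative(s)
  C: 2 alternative(s)
  A: 1 alternative(s)
  D: 2 alternative(s)
  F: 1 alternative(s)
  B: 1 alternative(s)
Sum: 2 + 1 + 2 + 1 + 2 + 1 + 1 = 10

10


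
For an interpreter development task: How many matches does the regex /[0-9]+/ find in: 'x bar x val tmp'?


Pattern: /[0-9]+/ (int literals)
Input: 'x bar x val tmp'
Scanning for matches:
Total matches: 0

0


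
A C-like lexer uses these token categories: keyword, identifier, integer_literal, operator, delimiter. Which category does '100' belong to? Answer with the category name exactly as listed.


Token: '100'
Checking categories:
  identifier: no
  integer_literal: YES
  operator: no
  keyword: no
  delimiter: no
Category: integer_literal

integer_literal


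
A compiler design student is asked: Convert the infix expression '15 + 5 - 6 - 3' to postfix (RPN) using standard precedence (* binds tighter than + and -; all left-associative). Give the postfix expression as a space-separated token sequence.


Applying the shunting-yard algorithm:
  Operand 15 -> output
  Push '+' onto operator stack -> op-stack: [+]
  Operand 5 -> output
  See '-' (prec 1); top '+' (prec 1) >= it -> pop '+' to output
  Push '-' onto operator stack -> op-stack: [-]
  Operand 6 -> output
  See '-' (prec 1); top '-' (prec 1) >= it -> pop '-' to output
  Push '-' onto operator stack -> op-stack: [-]
  Operand 3 -> output
  End of input: pop '-' to output
Postfix result: 15 5 + 6 - 3 -

15 5 + 6 - 3 -


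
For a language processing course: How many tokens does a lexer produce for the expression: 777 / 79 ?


Scanning '777 / 79'
Token 1: '777' -> integer_literal
Token 2: '/' -> operator
Token 3: '79' -> integer_literal
Total tokens: 3

3


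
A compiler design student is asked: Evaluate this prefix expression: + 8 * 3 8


Parsing prefix expression: + 8 * 3 8
Step 1: Innermost operation '* 3 8'
  3 * 8 = 24
Step 2: Outer operation '+ 8 [24]'
  8 + 24 = 32

32


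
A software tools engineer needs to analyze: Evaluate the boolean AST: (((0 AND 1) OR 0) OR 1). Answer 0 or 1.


Step 1: Evaluate inner node
  0 AND 1 = 0
Step 2: Evaluate next node
  0 OR 0 = 0
Step 3: Evaluate root node
  0 OR 1 = 1

1


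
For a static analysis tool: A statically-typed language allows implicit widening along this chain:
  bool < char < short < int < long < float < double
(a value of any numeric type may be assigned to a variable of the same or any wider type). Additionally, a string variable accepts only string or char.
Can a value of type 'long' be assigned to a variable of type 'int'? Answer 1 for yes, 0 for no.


Target variable type: int
Source value type: long
Numeric ranks: long=4, int=3
Widening allowed iff rank(source) <= rank(target): 4 <= 3? No
Result: 0

0


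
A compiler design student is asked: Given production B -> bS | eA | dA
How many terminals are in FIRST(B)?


Production: B -> bS | eA | dA
Examining each alternative for leading terminals:
  B -> bS : first terminal = 'b'
  B -> eA : first terminal = 'e'
  B -> dA : first terminal = 'd'
FIRST(B) = {b, d, e}
Count: 3

3


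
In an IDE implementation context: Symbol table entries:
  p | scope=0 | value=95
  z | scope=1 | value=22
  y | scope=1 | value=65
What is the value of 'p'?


Searching symbol table for 'p':
  p | scope=0 | value=95 <- MATCH
  z | scope=1 | value=22
  y | scope=1 | value=65
Found 'p' at scope 0 with value 95

95


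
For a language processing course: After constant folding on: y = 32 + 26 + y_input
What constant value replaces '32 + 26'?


Identifying constant sub-expression:
  Original: y = 32 + 26 + y_input
  32 and 26 are both compile-time constants
  Evaluating: 32 + 26 = 58
  After folding: y = 58 + y_input

58


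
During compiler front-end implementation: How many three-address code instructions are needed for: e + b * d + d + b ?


Expression: e + b * d + d + b
Generating three-address code (respecting * over +/- precedence):
  Instruction 1: t1 = b * d
  Instruction 2: t2 = e + t1
  Instruction 3: t3 = t2 + d
  Instruction 4: t4 = t3 + b
Total instructions: 4

4


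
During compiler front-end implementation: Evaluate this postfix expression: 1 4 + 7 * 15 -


Processing tokens left to right:
Push 1, Push 4
Pop 1 and 4, compute 1 + 4 = 5, push 5
Push 7
Pop 5 and 7, compute 5 * 7 = 35, push 35
Push 15
Pop 35 and 15, compute 35 - 15 = 20, push 20
Stack result: 20

20


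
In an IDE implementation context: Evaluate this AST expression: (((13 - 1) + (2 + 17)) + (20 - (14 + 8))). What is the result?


Expression: (((13 - 1) + (2 + 17)) + (20 - (14 + 8)))
Evaluating step by step:
  13 - 1 = 12
  2 + 17 = 19
  12 + 19 = 31
  14 + 8 = 22
  20 - 22 = -2
  31 + -2 = 29
Result: 29

29


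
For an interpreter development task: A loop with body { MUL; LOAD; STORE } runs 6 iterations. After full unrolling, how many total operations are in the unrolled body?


Loop body operations: MUL, LOAD, STORE (3 ops per iteration)
Unrolling 6 iterations:
  Iteration 1: MUL, LOAD, STORE (3 ops)
  Iteration 2: MUL, LOAD, STORE (3 ops)
  Iteration 3: MUL, LOAD, STORE (3 ops)
  Iteration 4: MUL, LOAD, STORE (3 ops)
  Iteration 5: MUL, LOAD, STORE (3 ops)
  Iteration 6: MUL, LOAD, STORE (3 ops)
Total: 6 iterations * 3 ops/iter = 18 operations

18


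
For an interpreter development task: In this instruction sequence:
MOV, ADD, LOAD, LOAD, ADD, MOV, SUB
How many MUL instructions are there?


Scanning instruction sequence for MUL:
  Position 1: MOV
  Position 2: ADD
  Position 3: LOAD
  Position 4: LOAD
  Position 5: ADD
  Position 6: MOV
  Position 7: SUB
Matches at positions: []
Total MUL count: 0

0


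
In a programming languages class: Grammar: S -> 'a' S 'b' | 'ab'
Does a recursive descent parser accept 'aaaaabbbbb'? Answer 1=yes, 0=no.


Grammar accepts strings of the form a^n b^n (n >= 1)
Word: 'aaaaabbbbb'
Counting: 5 a's and 5 b's
Check: 5 == 5? Yes
Derivation (S -> aSb applied 4 time(s), then S -> ab): S => aSb => aaSbb => aaaSbbb => aaaaSbbbb => aaaaabbbbb
Accepted

1


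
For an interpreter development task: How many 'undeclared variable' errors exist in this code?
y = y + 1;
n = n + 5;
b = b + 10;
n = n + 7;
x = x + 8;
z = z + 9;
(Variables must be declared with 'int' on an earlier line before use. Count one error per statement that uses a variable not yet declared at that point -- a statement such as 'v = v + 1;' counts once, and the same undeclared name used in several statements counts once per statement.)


Scanning code line by line:
  Line 1: use 'y' -> ERROR (undeclared)
  Line 2: use 'n' -> ERROR (undeclared)
  Line 3: use 'b' -> ERROR (undeclared)
  Line 4: use 'n' -> ERROR (undeclared)
  Line 5: use 'x' -> ERROR (undeclared)
  Line 6: use 'z' -> ERROR (undeclared)
Total undeclared variable errors: 6

6


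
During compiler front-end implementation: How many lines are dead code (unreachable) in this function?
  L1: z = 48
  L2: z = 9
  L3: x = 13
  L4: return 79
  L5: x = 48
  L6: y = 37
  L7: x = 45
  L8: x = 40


Analyzing control flow:
  L1: reachable (before return)
  L2: reachable (before return)
  L3: reachable (before return)
  L4: reachable (return statement)
  L5: DEAD (after return at L4)
  L6: DEAD (after return at L4)
  L7: DEAD (after return at L4)
  L8: DEAD (after return at L4)
Return at L4, total lines = 8
Dead lines: L5 through L8
Count: 4

4


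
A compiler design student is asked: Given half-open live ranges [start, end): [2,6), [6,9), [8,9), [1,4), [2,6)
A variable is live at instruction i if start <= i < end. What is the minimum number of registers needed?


Live ranges:
  Var0: [2, 6)
  Var1: [6, 9)
  Var2: [8, 9)
  Var3: [1, 4)
  Var4: [2, 6)
Sweep-line events (position, delta, active):
  pos=1 start -> active=1
  pos=2 start -> active=2
  pos=2 start -> active=3
  pos=4 end -> active=2
  pos=6 end -> active=1
  pos=6 end -> active=0
  pos=6 start -> active=1
  pos=8 start -> active=2
  pos=9 end -> active=1
  pos=9 end -> active=0
Maximum simultaneous active: 3
Minimum registers needed: 3

3


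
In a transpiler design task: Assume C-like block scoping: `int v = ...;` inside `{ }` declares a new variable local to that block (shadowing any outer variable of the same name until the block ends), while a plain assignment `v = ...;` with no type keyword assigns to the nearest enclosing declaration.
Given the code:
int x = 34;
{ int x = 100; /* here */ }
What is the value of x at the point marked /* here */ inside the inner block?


Analyzing scoping rules:
Outer scope: declares x = 34
Inner block: 'int x = 100;' declares a NEW x that shadows the outer one
Inside the block the inner declaration is in scope -> 100
Result: 100

100


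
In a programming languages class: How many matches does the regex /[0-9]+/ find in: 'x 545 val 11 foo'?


Pattern: /[0-9]+/ (int literals)
Input: 'x 545 val 11 foo'
Scanning for matches:
  Match 1: '545'
  Match 2: '11'
Total matches: 2

2


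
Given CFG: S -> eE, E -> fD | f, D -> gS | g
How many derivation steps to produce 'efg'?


Grammar: S -> eE, E -> fD | f, D -> gS | g
Deriving 'efg':
Step 1: S -> eE => eE
Step 2: E -> fD => efD
Step 3: D -> g => efg
Total derivation steps: 3

3


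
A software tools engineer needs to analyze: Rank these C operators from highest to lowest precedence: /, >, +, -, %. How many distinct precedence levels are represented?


Looking up precedence for each operator:
  / -> precedence 6
  > -> precedence 4
  + -> precedence 5
  - -> precedence 5
  % -> precedence 6
Sorted highest to lowest: /, %, +, -, >
Distinct precedence values: [6, 5, 4]
Number of distinct levels: 3

3


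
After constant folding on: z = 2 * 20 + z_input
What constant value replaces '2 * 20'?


Identifying constant sub-expression:
  Original: z = 2 * 20 + z_input
  2 and 20 are both compile-time constants
  Evaluating: 2 * 20 = 40
  After folding: z = 40 + z_input

40
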